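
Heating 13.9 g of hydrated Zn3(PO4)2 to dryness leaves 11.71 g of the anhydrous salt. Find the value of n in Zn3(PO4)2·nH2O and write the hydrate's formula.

Mass of water lost = 13.9 − 11.71 = 2.19 g → 2.19 / 18.02 = 0.1215 mol H2O
Molar mass of Zn3(PO4)2 = 386.08 g/mol → mol Zn3(PO4)2 = 11.71 / 386.08 = 0.03033
n = 0.1215 / 0.03033 = 4.01 ≈ 4 → Zn3(PO4)2·4H2O

Zn3(PO4)2·4H2O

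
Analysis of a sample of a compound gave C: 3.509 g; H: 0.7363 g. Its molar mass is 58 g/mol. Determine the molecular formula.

C4H10

Moles — C: 3.509 / 12.01 = 0.2922 mol; H: 0.7363 / 1.008 = 0.7305 mol
Divide by the smallest (0.2922 mol C): C 1.000, H 2.500
×2: C 2.00, H 5.00 → C2H5
Empirical-formula mass = 29.06 g/mol
n = 58 / 29.06 = 2.00 ≈ 2
Molecular formula = (C2H5)×2 = C4H10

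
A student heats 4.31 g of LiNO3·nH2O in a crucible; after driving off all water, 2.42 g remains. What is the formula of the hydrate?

Mass of water lost = 4.31 − 2.42 = 1.89 g → 1.89 / 18.02 = 0.1049 mol H2O
Molar mass of LiNO3 = 68.95 g/mol → mol LiNO3 = 2.42 / 68.95 = 0.0351
n = 0.1049 / 0.0351 = 2.99 ≈ 3 → LiNO3·3H2O

LiNO3·3H2O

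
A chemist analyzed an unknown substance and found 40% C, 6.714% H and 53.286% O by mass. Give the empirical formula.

CH2O

Assume 100 g: 40 g C, 6.714 g H, 53.286 g O.
Moles — C: 40 / 12.01 = 3.331 mol; H: 6.714 / 1.008 = 6.661 mol; O: 53.286 / 16.00 = 3.33 mol
Divide by the smallest (3.33 mol O): C 1.000, H 2.000, O 1.000
→ CH2O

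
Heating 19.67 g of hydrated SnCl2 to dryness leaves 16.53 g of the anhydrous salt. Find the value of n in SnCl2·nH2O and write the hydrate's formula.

SnCl2·2H2O

Mass of water lost = 19.67 − 16.53 = 3.14 g → 3.14 / 18.02 = 0.1743 mol H2O
Molar mass of SnCl2 = 189.61 g/mol → mol SnCl2 = 16.53 / 189.61 = 0.08718
n = 0.1743 / 0.08718 = 2.00 ≈ 2 → SnCl2·2H2O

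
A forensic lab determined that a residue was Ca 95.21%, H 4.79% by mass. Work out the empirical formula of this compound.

CaH2

Assume 100 g: 95.21 g Ca, 4.79 g H.
Moles — Ca: 95.21 / 40.08 = 2.375 mol; H: 4.79 / 1.008 = 4.752 mol
Smallest is Ca at 2.375 mol; normalising gives Ca 1.000, H 2.000
Ratio ≈ 1:2, so the empirical formula is CaH2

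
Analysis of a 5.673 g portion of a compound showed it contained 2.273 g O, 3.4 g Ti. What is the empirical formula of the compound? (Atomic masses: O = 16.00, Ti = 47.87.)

Moles — O: 2.273 / 16.00 = 0.1421 mol; Ti: 3.4 / 47.87 = 0.07103 mol
Smallest is Ti at 0.07103 mol; normalising gives O 2.000, Ti 1.000
≈ 2:1 → O2Ti

O2Ti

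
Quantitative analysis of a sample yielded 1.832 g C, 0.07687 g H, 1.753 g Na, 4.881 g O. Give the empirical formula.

n(C) = 1.832/12.01 = 0.1525, n(H) = 0.07687/1.008 = 0.07626, n(Na) = 1.753/22.99 = 0.07625, n(O) = 4.881/16.00 = 0.3051
Smallest is Na at 0.07625 mol; normalising gives C 2.001, H 1.000, Na 1.000, O 4.001
≈ 2:1:1:4 → C2HNaO4

C2HNaO4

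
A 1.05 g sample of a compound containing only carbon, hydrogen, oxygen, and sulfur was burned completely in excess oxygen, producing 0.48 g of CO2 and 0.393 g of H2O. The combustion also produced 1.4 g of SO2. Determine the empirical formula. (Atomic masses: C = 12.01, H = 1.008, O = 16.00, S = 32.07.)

CH4OS2

mol C = 0.48 / 44.01 = 0.01091; mass C = 0.01091 × 12.01 = 0.1310 g
mol H = 2 × (0.393 / 18.02) = 0.04362; mass H = 0.04362 × 1.008 = 0.04397 g
mol S = 1.4 / 64.07 = 0.02185; mass S = 0.7008 g
mass O = 1.05 − (0.8757) = 0.1743 g → mol O = 0.01089
Divide by the smallest (0.01089 mol O): C 1.001, H 4.004, O 1.000, S 2.006
Ratio ≈ 1:4:1:2, so the empirical formula is CH4OS2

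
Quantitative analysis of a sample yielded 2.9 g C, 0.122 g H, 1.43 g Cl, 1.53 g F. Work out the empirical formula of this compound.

C6H3ClF2

n(C) = 2.9/12.01 = 0.2415, n(H) = 0.122/1.008 = 0.121, n(Cl) = 1.43/35.45 = 0.04034, n(F) = 1.53/19.00 = 0.08053
Smallest is Cl at 0.04034 mol; normalising gives C 5.986, H 3.000, Cl 1.000, F 1.996
→ C6H3ClF2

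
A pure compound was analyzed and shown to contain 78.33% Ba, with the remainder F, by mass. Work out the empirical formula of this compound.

Assume 100 g: 78.33 g Ba, 21.67 g F.
Moles — Ba: 78.33 / 137.33 = 0.5704 mol; F: 21.67 / 19.00 = 1.141 mol
Divide by the smallest (0.5704 mol Ba): Ba 1.000, F 2.000
Ratio ≈ 1:2, so the empirical formula is BaF2

BaF2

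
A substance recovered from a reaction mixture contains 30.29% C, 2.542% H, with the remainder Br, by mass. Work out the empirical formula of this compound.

Assume 100 g: 30.29 g C, 2.542 g H, 67.168 g Br.
C: 30.29 g ÷ 12.01 g/mol = 2.522 mol
H: 2.542 g ÷ 1.008 g/mol = 2.522 mol
Br: 67.168 g ÷ 79.90 g/mol = 0.8407 mol
Ratios (÷ 0.8407): C 3.000, H 3.000, Br 1.000
→ C3H3Br

C3H3Br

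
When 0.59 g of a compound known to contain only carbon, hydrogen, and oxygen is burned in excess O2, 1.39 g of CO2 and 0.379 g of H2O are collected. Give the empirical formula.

mol C = 1.39 / 44.01 = 0.03158; mass C = 0.03158 × 12.01 = 0.3793 g
mol H = 2 × (0.379 / 18.02) = 0.04206; mass H = 0.04206 × 1.008 = 0.04240 g
mass O = 0.59 − (0.4217) = 0.1683 g → mol O = 0.01052
Ratios (÷ 0.01052): C 3.003, H 4.000, O 1.000
→ C3H4O

C3H4O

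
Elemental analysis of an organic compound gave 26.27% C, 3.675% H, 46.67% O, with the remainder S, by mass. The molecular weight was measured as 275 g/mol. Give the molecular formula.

C6H10O8S2

Assume 100 g: 26.27 g C, 3.675 g H, 46.67 g O, 23.385 g S.
Moles — C: 26.27 / 12.01 = 2.187 mol; H: 3.675 / 1.008 = 3.646 mol; O: 46.67 / 16.00 = 2.917 mol; S: 23.385 / 32.07 = 0.7292 mol
Divide by the smallest (0.7292 mol S): C 3.000, H 5.000, O 4.000, S 1.000
≈ 3:5:4:1 → C3H5O4S
Empirical-formula mass = 137.14 g/mol
n = 275 / 137.14 = 2.01 ≈ 2
Molecular formula = (C3H5O4S)×2 = C6H10O8S2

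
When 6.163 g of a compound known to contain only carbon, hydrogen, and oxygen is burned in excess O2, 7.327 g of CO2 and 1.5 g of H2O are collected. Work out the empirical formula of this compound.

mol C = 7.327 / 44.01 = 0.1665; mass C = 0.1665 × 12.01 = 1.999 g
mol H = 2 × (1.5 / 18.02) = 0.1665; mass H = 0.1665 × 1.008 = 0.1678 g
mass O = 6.163 − (2.167) = 3.996 g → mol O = 0.2497
Smallest is H at 0.1665 mol; normalising gives C 1.000, H 1.000, O 1.500
×2: C 2.00, H 2.00, O 3.00 → C2H2O3

C2H2O3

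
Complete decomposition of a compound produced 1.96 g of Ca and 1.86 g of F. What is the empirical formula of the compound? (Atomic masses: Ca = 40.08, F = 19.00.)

Moles — Ca: 1.96 / 40.08 = 0.0489 mol; F: 1.86 / 19.00 = 0.09789 mol
Smallest is Ca at 0.0489 mol; normalising gives Ca 1.000, F 2.002
→ CaF2

CaF2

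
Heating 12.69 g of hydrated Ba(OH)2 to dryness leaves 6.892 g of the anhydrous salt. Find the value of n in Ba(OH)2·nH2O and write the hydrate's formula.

Ba(OH)2·8H2O

Mass of water lost = 12.69 − 6.892 = 5.798 g → 5.798 / 18.02 = 0.3218 mol H2O
Molar mass of Ba(OH)2 = 171.35 g/mol → mol Ba(OH)2 = 6.892 / 171.35 = 0.04022
n = 0.3218 / 0.04022 = 8.00 ≈ 8 → Ba(OH)2·8H2O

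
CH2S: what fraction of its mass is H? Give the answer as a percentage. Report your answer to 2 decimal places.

4.37%

Molar mass = 1(12.01) + 2(1.008) + 1(32.07) = 46.096 g/mol
Mass of H per mole = 2 × 1.008 = 2.016 g
% H = 2.016 / 46.096 × 100 = 4.37%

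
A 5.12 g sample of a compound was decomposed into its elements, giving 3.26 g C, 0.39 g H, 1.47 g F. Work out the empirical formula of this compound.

C7H10F2

Moles — C: 3.26 / 12.01 = 0.2714 mol; H: 0.39 / 1.008 = 0.3869 mol; F: 1.47 / 19.00 = 0.07737 mol
Smallest is F at 0.07737 mol; normalising gives C 3.508, H 5.001, F 1.000
Scaling by 2: C 7.02, H 10.00, F 2.00 → C7H10F2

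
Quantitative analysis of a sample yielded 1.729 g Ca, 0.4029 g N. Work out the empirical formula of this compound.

Ca: 1.729 g ÷ 40.08 g/mol = 0.04314 mol
N: 0.4029 g ÷ 14.01 g/mol = 0.02876 mol
Ratios (÷ 0.02876): Ca 1.500, N 1.000
×2: Ca 3.00, N 2.00 → Ca3N2

Ca3N2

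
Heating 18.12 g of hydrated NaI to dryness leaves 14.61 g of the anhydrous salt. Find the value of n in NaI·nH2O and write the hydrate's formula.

NaI·2H2O

Mass of water lost = 18.12 − 14.61 = 3.51 g → 3.51 / 18.02 = 0.1948 mol H2O
Molar mass of NaI = 149.89 g/mol → mol NaI = 14.61 / 149.89 = 0.09747
n = 0.1948 / 0.09747 = 2.00 ≈ 2 → NaI·2H2O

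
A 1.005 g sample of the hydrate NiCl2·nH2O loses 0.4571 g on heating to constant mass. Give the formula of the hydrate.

NiCl2·6H2O

Mass of anhydrous NiCl2 = 1.005 − 0.4571 = 0.5479 g
mol H2O = 0.4571 / 18.02 = 0.02537
Molar mass of NiCl2 = 129.59 g/mol → mol NiCl2 = 0.5479 / 129.59 = 0.004228
n = 0.02537 / 0.004228 = 6.00 ≈ 6 → NiCl2·6H2O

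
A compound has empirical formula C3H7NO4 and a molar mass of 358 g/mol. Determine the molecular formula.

Empirical-formula mass = 121.10 g/mol
n = 358 / 121.10 = 2.96 ≈ 3
Molecular formula = (C3H7NO4)3 = C9H21N3O12

C9H21N3O12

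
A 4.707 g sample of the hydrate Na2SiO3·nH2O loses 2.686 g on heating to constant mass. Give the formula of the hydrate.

Na2SiO3·9H2O

Mass of anhydrous Na2SiO3 = 4.707 − 2.686 = 2.021 g
mol H2O = 2.686 / 18.02 = 0.1491
Molar mass of Na2SiO3 = 122.07 g/mol → mol Na2SiO3 = 2.021 / 122.07 = 0.01656
n = 0.1491 / 0.01656 = 9.00 ≈ 9 → Na2SiO3·9H2O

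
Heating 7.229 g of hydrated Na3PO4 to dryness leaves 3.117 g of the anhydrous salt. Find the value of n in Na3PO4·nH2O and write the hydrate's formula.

Na3PO4·12H2O

Mass of water lost = 7.229 − 3.117 = 4.112 g → 4.112 / 18.02 = 0.2282 mol H2O
Molar mass of Na3PO4 = 163.94 g/mol → mol Na3PO4 = 3.117 / 163.94 = 0.01901
n = 0.2282 / 0.01901 = 12.00 ≈ 12 → Na3PO4·12H2O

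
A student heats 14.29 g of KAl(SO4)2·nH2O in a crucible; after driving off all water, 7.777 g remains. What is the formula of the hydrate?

Mass of water lost = 14.29 − 7.777 = 6.513 g → 6.513 / 18.02 = 0.3614 mol H2O
Molar mass of KAl(SO4)2 = 258.22 g/mol → mol KAl(SO4)2 = 7.777 / 258.22 = 0.03012
n = 0.3614 / 0.03012 = 12.00 ≈ 12 → KAl(SO4)2·12H2O

KAl(SO4)2·12H2O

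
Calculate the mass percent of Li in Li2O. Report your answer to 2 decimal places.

Molar mass = 2(6.94) + 1(16.00) = 29.880 g/mol
Mass of Li per mole = 2 × 6.94 = 13.880 g
% Li = 13.880 / 29.880 × 100 = 46.45%

46.45%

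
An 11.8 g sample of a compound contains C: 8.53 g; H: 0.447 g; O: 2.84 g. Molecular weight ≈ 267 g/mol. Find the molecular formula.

n(C) = 8.53/12.01 = 0.7102, n(H) = 0.447/1.008 = 0.4435, n(O) = 2.84/16.00 = 0.1775
Smallest is O at 0.1775 mol; normalising gives C 4.001, H 2.498, O 1.000
Multiply by 2: C 8.00, H 5.00, O 2.00 → C8H5O2
Empirical-formula mass = 133.12 g/mol
n = 267 / 133.12 = 2.01 ≈ 2
Molecular formula = (C8H5O2)×2 = C16H10O4

C16H10O4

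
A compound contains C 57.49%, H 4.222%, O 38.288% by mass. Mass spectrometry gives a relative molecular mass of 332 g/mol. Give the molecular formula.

Assume 100 g: 57.49 g C, 4.222 g H, 38.288 g O.
Moles — C: 57.49 / 12.01 = 4.787 mol; H: 4.222 / 1.008 = 4.188 mol; O: 38.288 / 16.00 = 2.393 mol
Divide by the smallest (2.393 mol O): C 2.000, H 1.750, O 1.000
×4: C 8.00, H 7.00, O 4.00 → C8H7O4
Empirical-formula mass = 167.14 g/mol
n = 332 / 167.14 = 1.99 ≈ 2
Molecular formula = (C8H7O4)×2 = C16H14O8

C16H14O8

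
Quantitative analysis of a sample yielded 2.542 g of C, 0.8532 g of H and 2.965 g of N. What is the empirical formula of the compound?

n(C) = 2.542/12.01 = 0.2117, n(H) = 0.8532/1.008 = 0.8464, n(N) = 2.965/14.01 = 0.2116
Ratios (÷ 0.2116): C 1.000, H 3.999, N 1.000
Ratio ≈ 1:4:1, so the empirical formula is CH4N

CH4N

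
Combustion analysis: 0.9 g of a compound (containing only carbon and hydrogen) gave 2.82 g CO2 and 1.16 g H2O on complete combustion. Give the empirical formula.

CH2

mol C = 2.82 / 44.01 = 0.06408; mass C = 0.06408 × 12.01 = 0.7696 g
mol H = 2 × (1.16 / 18.02) = 0.1287; mass H = 0.1287 × 1.008 = 0.1298 g
Smallest is C at 0.06408 mol; normalising gives C 1.000, H 2.009
≈ 1:2 → CH2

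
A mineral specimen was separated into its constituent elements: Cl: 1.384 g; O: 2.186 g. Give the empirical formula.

Cl2O7

Cl: 1.384 g ÷ 35.45 g/mol = 0.03904 mol
O: 2.186 g ÷ 16.00 g/mol = 0.1366 mol
Ratios (÷ 0.03904): Cl 1.000, O 3.500
Multiply by 2: Cl 2.00, O 7.00 → Cl2O7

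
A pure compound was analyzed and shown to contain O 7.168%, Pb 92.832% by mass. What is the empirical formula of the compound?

Assume 100 g: 7.168 g O, 92.832 g Pb.
O: 7.168 g ÷ 16.00 g/mol = 0.448 mol
Pb: 92.832 g ÷ 207.2 g/mol = 0.448 mol
Divide by the smallest (0.448 mol O): O 1.000, Pb 1.000
≈ 1:1 → OPb

OPb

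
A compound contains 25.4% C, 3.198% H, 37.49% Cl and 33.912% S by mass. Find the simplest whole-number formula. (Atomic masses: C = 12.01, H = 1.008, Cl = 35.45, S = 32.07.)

C2H3ClS

Assume 100 g: 25.4 g C, 3.198 g H, 37.49 g Cl, 33.912 g S.
n(C) = 25.4/12.01 = 2.115, n(H) = 3.198/1.008 = 3.173, n(Cl) = 37.49/35.45 = 1.058, n(S) = 33.912/32.07 = 1.057
Ratios (÷ 1.057): C 2.000, H 3.000, Cl 1.000, S 1.000
→ C2H3ClS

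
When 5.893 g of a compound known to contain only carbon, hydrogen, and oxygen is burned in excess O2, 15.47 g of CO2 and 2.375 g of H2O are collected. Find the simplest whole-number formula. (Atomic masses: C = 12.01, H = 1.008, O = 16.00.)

C4H3O

mol C = 15.47 / 44.01 = 0.3515; mass C = 0.3515 × 12.01 = 4.222 g
mol H = 2 × (2.375 / 18.02) = 0.2636; mass H = 0.2636 × 1.008 = 0.2657 g
mass O = 5.893 − (4.487) = 1.406 g → mol O = 0.08785
Ratios (÷ 0.08785): C 4.001, H 3.000, O 1.000
Ratio ≈ 4:3:1, so the empirical formula is C4H3O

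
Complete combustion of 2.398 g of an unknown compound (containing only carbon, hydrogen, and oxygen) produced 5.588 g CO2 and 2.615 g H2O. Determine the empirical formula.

mol C = 5.588 / 44.01 = 0.1270; mass C = 0.1270 × 12.01 = 1.525 g
mol H = 2 × (2.615 / 18.02) = 0.2902; mass H = 0.2902 × 1.008 = 0.2926 g
mass O = 2.398 − (1.817) = 0.5805 g → mol O = 0.03628
Smallest is O at 0.03628 mol; normalising gives C 3.500, H 7.999, O 1.000
Scaling by 2: C 7.00, H 16.00, O 2.00 → C7H16O2

C7H16O2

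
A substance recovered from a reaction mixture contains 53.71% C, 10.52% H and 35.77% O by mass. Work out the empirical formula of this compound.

C6H14O3

Assume 100 g: 53.71 g C, 10.52 g H, 35.77 g O.
C: 53.71 g ÷ 12.01 g/mol = 4.472 mol
H: 10.52 g ÷ 1.008 g/mol = 10.44 mol
O: 35.77 g ÷ 16.00 g/mol = 2.236 mol
Ratios (÷ 2.236): C 2.000, H 4.668, O 1.000
×3: C 6.00, H 14.00, O 3.00 → C6H14O3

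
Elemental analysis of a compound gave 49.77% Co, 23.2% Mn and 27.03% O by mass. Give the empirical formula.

Co2MnO4

Assume 100 g: 49.77 g Co, 23.2 g Mn, 27.03 g O.
Co: 49.77 g ÷ 58.93 g/mol = 0.8446 mol
Mn: 23.2 g ÷ 54.94 g/mol = 0.4223 mol
O: 27.03 g ÷ 16.00 g/mol = 1.689 mol
Smallest is Mn at 0.4223 mol; normalising gives Co 2.000, Mn 1.000, O 4.001
Ratio ≈ 2:1:4, so the empirical formula is Co2MnO4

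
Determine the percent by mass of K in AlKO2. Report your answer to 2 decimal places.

Molar mass = 1(26.98) + 1(39.10) + 2(16.00) = 98.080 g/mol
Mass of K per mole = 1 × 39.10 = 39.100 g
% K = 39.100 / 98.080 × 100 = 39.87%

39.87%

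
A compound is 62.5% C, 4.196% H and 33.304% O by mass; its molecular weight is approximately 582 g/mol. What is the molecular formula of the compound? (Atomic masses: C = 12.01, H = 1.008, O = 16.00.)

Assume 100 g: 62.5 g C, 4.196 g H, 33.304 g O.
C: 62.5 g ÷ 12.01 g/mol = 5.204 mol
H: 4.196 g ÷ 1.008 g/mol = 4.163 mol
O: 33.304 g ÷ 16.00 g/mol = 2.082 mol
Ratios (÷ 2.082): C 2.500, H 2.000, O 1.000
Scaling by 2: C 5.00, H 4.00, O 2.00 → C5H4O2
Empirical-formula mass = 96.08 g/mol
n = 582 / 96.08 = 6.06 ≈ 6
Molecular formula = (C5H4O2)×6 = C30H24O12

C30H24O12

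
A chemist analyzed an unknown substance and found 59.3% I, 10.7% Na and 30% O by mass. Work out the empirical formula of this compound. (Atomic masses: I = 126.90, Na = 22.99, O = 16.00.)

INaO4

Assume 100 g: 59.3 g I, 10.7 g Na, 30 g O.
n(I) = 59.3/126.90 = 0.4673, n(Na) = 10.7/22.99 = 0.4654, n(O) = 30/16.00 = 1.875
Divide by the smallest (0.4654 mol Na): I 1.004, Na 1.000, O 4.029
≈ 1:1:4 → INaO4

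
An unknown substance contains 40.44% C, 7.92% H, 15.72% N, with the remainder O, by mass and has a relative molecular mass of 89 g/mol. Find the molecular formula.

C3H7NO2

Assume 100 g: 40.44 g C, 7.92 g H, 15.72 g N, 35.92 g O.
C: 40.44 g ÷ 12.01 g/mol = 3.367 mol
H: 7.92 g ÷ 1.008 g/mol = 7.857 mol
N: 15.72 g ÷ 14.01 g/mol = 1.122 mol
O: 35.92 g ÷ 16.00 g/mol = 2.245 mol
Smallest is N at 1.122 mol; normalising gives C 3.001, H 7.002, N 1.000, O 2.001
→ C3H7NO2
Empirical-formula mass = 89.10 g/mol
n = 89 / 89.10 = 1.00 ≈ 1
Molecular formula = empirical formula = C3H7NO2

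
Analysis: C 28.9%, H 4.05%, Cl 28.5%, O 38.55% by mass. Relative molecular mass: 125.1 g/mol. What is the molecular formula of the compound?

Assume 100 g: 28.9 g C, 4.05 g H, 28.5 g Cl, 38.55 g O.
Moles — C: 28.9 / 12.01 = 2.406 mol; H: 4.05 / 1.008 = 4.018 mol; Cl: 28.5 / 35.45 = 0.8039 mol; O: 38.55 / 16.00 = 2.409 mol
Smallest is Cl at 0.8039 mol; normalising gives C 2.993, H 4.998, Cl 1.000, O 2.997
→ C3H5ClO3
Empirical-formula mass = 124.52 g/mol
n = 125.1 / 124.52 = 1.00 ≈ 1
Molecular formula = empirical formula = C3H5ClO3

C3H5ClO3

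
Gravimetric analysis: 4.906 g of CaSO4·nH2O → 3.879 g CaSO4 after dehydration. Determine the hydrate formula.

Mass of water lost = 4.906 − 3.879 = 1.027 g → 1.027 / 18.02 = 0.05699 mol H2O
Molar mass of CaSO4 = 136.15 g/mol → mol CaSO4 = 3.879 / 136.15 = 0.02849
n = 0.05699 / 0.02849 = 2.00 ≈ 2 → CaSO4·2H2O

CaSO4·2H2O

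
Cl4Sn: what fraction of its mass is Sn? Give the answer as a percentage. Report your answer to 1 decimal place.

45.6%

Molar mass = 4(35.45) + 1(118.71) = 260.510 g/mol
Mass of Sn per mole = 1 × 118.71 = 118.710 g
% Sn = 118.710 / 260.510 × 100 = 45.6%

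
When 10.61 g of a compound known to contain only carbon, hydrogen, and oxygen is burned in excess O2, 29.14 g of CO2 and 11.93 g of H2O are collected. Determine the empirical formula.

mol C = 29.14 / 44.01 = 0.6621; mass C = 0.6621 × 12.01 = 7.952 g
mol H = 2 × (11.93 / 18.02) = 1.324; mass H = 1.324 × 1.008 = 1.335 g
mass O = 10.61 − (9.287) = 1.323 g → mol O = 0.08270
Ratios (÷ 0.0827): C 8.006, H 16.010, O 1.000
→ C8H16O

C8H16O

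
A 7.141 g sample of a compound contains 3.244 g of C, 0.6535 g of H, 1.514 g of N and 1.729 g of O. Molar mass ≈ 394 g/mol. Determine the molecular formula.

n(C) = 3.244/12.01 = 0.2701, n(H) = 0.6535/1.008 = 0.6483, n(N) = 1.514/14.01 = 0.1081, n(O) = 1.729/16.00 = 0.1081
Divide by the smallest (0.1081 mol O): C 2.500, H 5.999, N 1.000, O 1.000
×2: C 5.00, H 12.00, N 2.00, O 2.00 → C5H12N2O2
Empirical-formula mass = 132.17 g/mol
n = 394 / 132.17 = 2.98 ≈ 3
Molecular formula = (C5H12N2O2)×3 = C15H36N6O6

C15H36N6O6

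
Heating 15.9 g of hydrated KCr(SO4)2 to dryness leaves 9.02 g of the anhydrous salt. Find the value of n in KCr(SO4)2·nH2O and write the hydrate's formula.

KCr(SO4)2·12H2O

Mass of water lost = 15.9 − 9.02 = 6.88 g → 6.88 / 18.02 = 0.3818 mol H2O
Molar mass of KCr(SO4)2 = 283.24 g/mol → mol KCr(SO4)2 = 9.02 / 283.24 = 0.03185
n = 0.3818 / 0.03185 = 11.99 ≈ 12 → KCr(SO4)2·12H2O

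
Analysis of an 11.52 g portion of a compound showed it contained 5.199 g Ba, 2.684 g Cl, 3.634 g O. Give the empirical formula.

BaCl2O6

Moles — Ba: 5.199 / 137.33 = 0.03786 mol; Cl: 2.684 / 35.45 = 0.07571 mol; O: 3.634 / 16.00 = 0.2271 mol
Divide by the smallest (0.03786 mol Ba): Ba 1.000, Cl 2.000, O 5.999
→ BaCl2O6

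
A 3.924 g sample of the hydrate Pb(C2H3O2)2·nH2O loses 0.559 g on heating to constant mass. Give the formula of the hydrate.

Pb(C2H3O2)2·3H2O

Mass of anhydrous Pb(C2H3O2)2 = 3.924 − 0.559 = 3.365 g
mol H2O = 0.559 / 18.02 = 0.03102
Molar mass of Pb(C2H3O2)2 = 325.29 g/mol → mol Pb(C2H3O2)2 = 3.365 / 325.29 = 0.01034
n = 0.03102 / 0.01034 = 3.00 ≈ 3 → Pb(C2H3O2)2·3H2O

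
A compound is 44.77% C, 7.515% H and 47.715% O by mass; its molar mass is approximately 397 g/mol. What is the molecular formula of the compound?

C15H30O12

Assume 100 g: 44.77 g C, 7.515 g H, 47.715 g O.
C: 44.77 g ÷ 12.01 g/mol = 3.728 mol
H: 7.515 g ÷ 1.008 g/mol = 7.455 mol
O: 47.715 g ÷ 16.00 g/mol = 2.982 mol
Smallest is O at 2.982 mol; normalising gives C 1.250, H 2.500, O 1.000
Scaling by 4: C 5.00, H 10.00, O 4.00 → C5H10O4
Empirical-formula mass = 134.13 g/mol
n = 397 / 134.13 = 2.96 ≈ 3
Molecular formula = (C5H10O4)×3 = C15H30O12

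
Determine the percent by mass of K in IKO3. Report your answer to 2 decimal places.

Molar mass = 1(126.90) + 1(39.10) + 3(16.00) = 214.000 g/mol
Mass of K per mole = 1 × 39.10 = 39.100 g
% K = 39.100 / 214.000 × 100 = 18.27%

18.27%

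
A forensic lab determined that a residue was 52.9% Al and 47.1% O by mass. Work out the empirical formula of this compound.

Al2O3

Assume 100 g: 52.9 g Al, 47.1 g O.
n(Al) = 52.9/26.98 = 1.961, n(O) = 47.1/16.00 = 2.944
Smallest is Al at 1.961 mol; normalising gives Al 1.000, O 1.501
×2: Al 2.00, O 3.00 → Al2O3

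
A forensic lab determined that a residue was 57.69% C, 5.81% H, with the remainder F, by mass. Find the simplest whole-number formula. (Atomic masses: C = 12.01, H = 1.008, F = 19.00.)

C5H6F2

Assume 100 g: 57.69 g C, 5.81 g H, 36.5 g F.
Moles — C: 57.69 / 12.01 = 4.803 mol; H: 5.81 / 1.008 = 5.764 mol; F: 36.5 / 19.00 = 1.921 mol
Ratios (÷ 1.921): C 2.500, H 3.000, F 1.000
×2: C 5.00, H 6.00, F 2.00 → C5H6F2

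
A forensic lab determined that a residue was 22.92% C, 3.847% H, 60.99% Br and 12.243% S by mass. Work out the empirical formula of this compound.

Assume 100 g: 22.92 g C, 3.847 g H, 60.99 g Br, 12.243 g S.
n(C) = 22.92/12.01 = 1.908, n(H) = 3.847/1.008 = 3.816, n(Br) = 60.99/79.90 = 0.7633, n(S) = 12.243/32.07 = 0.3818
Divide by the smallest (0.3818 mol S): C 4.999, H 9.997, Br 2.000, S 1.000
→ C5H10Br2S

C5H10Br2S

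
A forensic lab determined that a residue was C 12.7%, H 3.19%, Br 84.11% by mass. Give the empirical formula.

Assume 100 g: 12.7 g C, 3.19 g H, 84.11 g Br.
Moles — C: 12.7 / 12.01 = 1.057 mol; H: 3.19 / 1.008 = 3.165 mol; Br: 84.11 / 79.90 = 1.053 mol
Smallest is Br at 1.053 mol; normalising gives C 1.005, H 3.006, Br 1.000
Ratio ≈ 1:3:1, so the empirical formula is CH3Br

CH3Br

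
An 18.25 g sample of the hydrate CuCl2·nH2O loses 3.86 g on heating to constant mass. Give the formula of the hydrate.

CuCl2·2H2O

Mass of anhydrous CuCl2 = 18.25 − 3.86 = 14.39 g
mol H2O = 3.86 / 18.02 = 0.2142
Molar mass of CuCl2 = 134.45 g/mol → mol CuCl2 = 14.39 / 134.45 = 0.107
n = 0.2142 / 0.107 = 2.00 ≈ 2 → CuCl2·2H2O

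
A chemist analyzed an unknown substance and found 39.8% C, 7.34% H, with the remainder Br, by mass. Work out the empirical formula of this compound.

Assume 100 g: 39.8 g C, 7.34 g H, 52.86 g Br.
Moles — C: 39.8 / 12.01 = 3.314 mol; H: 7.34 / 1.008 = 7.282 mol; Br: 52.86 / 79.90 = 0.6616 mol
Smallest is Br at 0.6616 mol; normalising gives C 5.009, H 11.007, Br 1.000
≈ 5:11:1 → C5H11Br

C5H11Br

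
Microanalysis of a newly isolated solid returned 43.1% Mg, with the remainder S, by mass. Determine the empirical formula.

MgS

Assume 100 g: 43.1 g Mg, 56.9 g S.
Moles — Mg: 43.1 / 24.31 = 1.773 mol; S: 56.9 / 32.07 = 1.774 mol
Smallest is Mg at 1.773 mol; normalising gives Mg 1.000, S 1.001
Ratio ≈ 1:1, so the empirical formula is MgS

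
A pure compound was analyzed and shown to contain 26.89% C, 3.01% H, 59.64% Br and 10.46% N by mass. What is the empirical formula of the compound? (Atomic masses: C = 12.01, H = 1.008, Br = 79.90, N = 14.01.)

C3H4BrN

Assume 100 g: 26.89 g C, 3.01 g H, 59.64 g Br, 10.46 g N.
C: 26.89 g ÷ 12.01 g/mol = 2.239 mol
H: 3.01 g ÷ 1.008 g/mol = 2.986 mol
Br: 59.64 g ÷ 79.90 g/mol = 0.7464 mol
N: 10.46 g ÷ 14.01 g/mol = 0.7466 mol
Smallest is Br at 0.7464 mol; normalising gives C 3.000, H 4.001, Br 1.000, N 1.000
→ C3H4BrN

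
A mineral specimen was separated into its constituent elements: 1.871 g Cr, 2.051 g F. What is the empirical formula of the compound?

Cr: 1.871 g ÷ 52.00 g/mol = 0.03598 mol
F: 2.051 g ÷ 19.00 g/mol = 0.1079 mol
Divide by the smallest (0.03598 mol Cr): Cr 1.000, F 3.000
→ CrF3

CrF3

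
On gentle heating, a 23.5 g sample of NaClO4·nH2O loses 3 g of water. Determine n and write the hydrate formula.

Mass of anhydrous NaClO4 = 23.5 − 3 = 20.5 g
mol H2O = 3 / 18.02 = 0.1665
Molar mass of NaClO4 = 122.44 g/mol → mol NaClO4 = 20.5 / 122.44 = 0.1674
n = 0.1665 / 0.1674 = 0.99 ≈ 1 → NaClO4·H2O

NaClO4·H2O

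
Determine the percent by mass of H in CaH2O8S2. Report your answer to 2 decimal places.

0.86%

Molar mass = 1(40.08) + 2(1.008) + 8(16.00) + 2(32.07) = 234.236 g/mol
Mass of H per mole = 2 × 1.008 = 2.016 g
% H = 2.016 / 234.236 × 100 = 0.86%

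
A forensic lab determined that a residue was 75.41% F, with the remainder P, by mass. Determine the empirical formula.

Assume 100 g: 75.41 g F, 24.59 g P.
F: 75.41 g ÷ 19.00 g/mol = 3.969 mol
P: 24.59 g ÷ 30.97 g/mol = 0.794 mol
Divide by the smallest (0.794 mol P): F 4.999, P 1.000
Ratio ≈ 5:1, so the empirical formula is F5P

F5P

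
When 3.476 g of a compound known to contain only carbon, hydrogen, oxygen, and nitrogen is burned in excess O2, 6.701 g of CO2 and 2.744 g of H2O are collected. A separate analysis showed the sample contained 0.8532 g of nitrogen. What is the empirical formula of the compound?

C5H10N2O

mol C = 6.701 / 44.01 = 0.1523; mass C = 0.1523 × 12.01 = 1.829 g
mol H = 2 × (2.744 / 18.02) = 0.3046; mass H = 0.3046 × 1.008 = 0.3070 g
mol N = 0.8532 / 14.01 = 0.06090
mass O = 3.476 − (2.989) = 0.4872 g → mol O = 0.03045
Smallest is O at 0.03045 mol; normalising gives C 5.001, H 10.002, N 2.000, O 1.000
≈ 5:10:2:1 → C5H10N2O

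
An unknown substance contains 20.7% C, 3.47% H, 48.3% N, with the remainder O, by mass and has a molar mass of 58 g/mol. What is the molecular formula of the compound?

CH2N2O

Assume 100 g: 20.7 g C, 3.47 g H, 48.3 g N, 27.53 g O.
n(C) = 20.7/12.01 = 1.724, n(H) = 3.47/1.008 = 3.442, n(N) = 48.3/14.01 = 3.448, n(O) = 27.53/16.00 = 1.721
Ratios (÷ 1.721): C 1.002, H 2.001, N 2.004, O 1.000
Ratio ≈ 1:2:2:1, so the empirical formula is CH2N2O
Empirical-formula mass = 58.05 g/mol
n = 58 / 58.05 = 1.00 ≈ 1
Molecular formula = empirical formula = CH2N2O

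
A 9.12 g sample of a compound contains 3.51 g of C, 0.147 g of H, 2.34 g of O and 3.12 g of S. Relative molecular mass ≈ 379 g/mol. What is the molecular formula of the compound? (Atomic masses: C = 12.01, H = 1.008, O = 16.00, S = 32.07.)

C12H6O6S4

n(C) = 3.51/12.01 = 0.2923, n(H) = 0.147/1.008 = 0.1458, n(O) = 2.34/16.00 = 0.1462, n(S) = 3.12/32.07 = 0.09729
Ratios (÷ 0.09729): C 3.004, H 1.499, O 1.503, S 1.000
Multiply by 2: C 6.01, H 3.00, O 3.01, S 2.00 → C6H3O3S2
Empirical-formula mass = 187.22 g/mol
n = 379 / 187.22 = 2.02 ≈ 2
Molecular formula = (C6H3O3S2)×2 = C12H6O6S4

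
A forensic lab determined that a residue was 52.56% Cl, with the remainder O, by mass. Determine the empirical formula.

ClO2

Assume 100 g: 52.56 g Cl, 47.44 g O.
n(Cl) = 52.56/35.45 = 1.483, n(O) = 47.44/16.00 = 2.965
Divide by the smallest (1.483 mol Cl): Cl 1.000, O 2.000
Ratio ≈ 1:2, so the empirical formula is ClO2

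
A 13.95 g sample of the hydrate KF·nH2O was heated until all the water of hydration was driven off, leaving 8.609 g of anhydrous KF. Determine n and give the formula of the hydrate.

KF·2H2O

Mass of water lost = 13.95 − 8.609 = 5.341 g → 5.341 / 18.02 = 0.2964 mol H2O
Molar mass of KF = 58.10 g/mol → mol KF = 8.609 / 58.10 = 0.1482
n = 0.2964 / 0.1482 = 2.00 ≈ 2 → KF·2H2O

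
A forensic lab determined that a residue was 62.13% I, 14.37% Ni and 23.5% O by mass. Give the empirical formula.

I2NiO6

Assume 100 g: 62.13 g I, 14.37 g Ni, 23.5 g O.
n(I) = 62.13/126.90 = 0.4896, n(Ni) = 14.37/58.69 = 0.2448, n(O) = 23.5/16.00 = 1.469
Smallest is Ni at 0.2448 mol; normalising gives I 2.000, Ni 1.000, O 5.999
≈ 2:1:6 → I2NiO6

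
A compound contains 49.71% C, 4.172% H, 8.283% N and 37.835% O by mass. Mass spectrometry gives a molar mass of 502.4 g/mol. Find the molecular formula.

Assume 100 g: 49.71 g C, 4.172 g H, 8.283 g N, 37.835 g O.
Moles — C: 49.71 / 12.01 = 4.139 mol; H: 4.172 / 1.008 = 4.139 mol; N: 8.283 / 14.01 = 0.5912 mol; O: 37.835 / 16.00 = 2.365 mol
Smallest is N at 0.5912 mol; normalising gives C 7.001, H 7.001, N 1.000, O 4.000
Ratio ≈ 7:7:1:4, so the empirical formula is C7H7NO4
Empirical-formula mass = 169.14 g/mol
n = 502.4 / 169.14 = 2.97 ≈ 3
Molecular formula = (C7H7NO4)×3 = C21H21N3O12

C21H21N3O12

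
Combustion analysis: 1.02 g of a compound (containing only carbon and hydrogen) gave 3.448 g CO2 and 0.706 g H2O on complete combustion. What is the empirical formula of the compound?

mol C = 3.448 / 44.01 = 0.07835; mass C = 0.07835 × 12.01 = 0.9409 g
mol H = 2 × (0.706 / 18.02) = 0.07836; mass H = 0.07836 × 1.008 = 0.07898 g
Divide by the smallest (0.07835 mol C): C 1.000, H 1.000
≈ 1:1 → CH

CH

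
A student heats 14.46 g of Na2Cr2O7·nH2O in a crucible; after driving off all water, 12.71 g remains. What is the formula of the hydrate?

Mass of water lost = 14.46 − 12.71 = 1.75 g → 1.75 / 18.02 = 0.09711 mol H2O
Molar mass of Na2Cr2O7 = 261.98 g/mol → mol Na2Cr2O7 = 12.71 / 261.98 = 0.04852
n = 0.09711 / 0.04852 = 2.00 ≈ 2 → Na2Cr2O7·2H2O

Na2Cr2O7·2H2O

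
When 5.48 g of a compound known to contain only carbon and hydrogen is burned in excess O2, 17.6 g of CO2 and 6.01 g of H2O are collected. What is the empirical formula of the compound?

C3H5

mol C = 17.6 / 44.01 = 0.3999; mass C = 0.3999 × 12.01 = 4.803 g
mol H = 2 × (6.01 / 18.02) = 0.6670; mass H = 0.6670 × 1.008 = 0.6724 g
Ratios (÷ 0.3999): C 1.000, H 1.668
Multiply by 3: C 3.00, H 5.00 → C3H5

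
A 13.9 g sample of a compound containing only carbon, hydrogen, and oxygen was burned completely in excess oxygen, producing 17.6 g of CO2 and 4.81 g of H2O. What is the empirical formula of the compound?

C3H4O4

mol C = 17.6 / 44.01 = 0.3999; mass C = 0.3999 × 12.01 = 4.803 g
mol H = 2 × (4.81 / 18.02) = 0.5339; mass H = 0.5339 × 1.008 = 0.5381 g
mass O = 13.9 − (5.341) = 8.559 g → mol O = 0.5349
Divide by the smallest (0.3999 mol C): C 1.000, H 1.335, O 1.338
Multiply by 3: C 3.00, H 4.00, O 4.01 → C3H4O4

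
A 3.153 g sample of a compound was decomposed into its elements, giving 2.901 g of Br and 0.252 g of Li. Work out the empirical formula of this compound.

n(Br) = 2.901/79.90 = 0.03631, n(Li) = 0.252/6.94 = 0.03631
Divide by the smallest (0.03631 mol Br): Br 1.000, Li 1.000
→ BrLi

BrLi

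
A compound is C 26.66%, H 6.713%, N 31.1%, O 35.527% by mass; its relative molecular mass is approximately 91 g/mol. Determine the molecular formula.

Assume 100 g: 26.66 g C, 6.713 g H, 31.1 g N, 35.527 g O.
n(C) = 26.66/12.01 = 2.22, n(H) = 6.713/1.008 = 6.66, n(N) = 31.1/14.01 = 2.22, n(O) = 35.527/16.00 = 2.22
Ratios (÷ 2.22): C 1.000, H 3.000, N 1.000, O 1.000
→ CH3NO
Empirical-formula mass = 45.04 g/mol
n = 91 / 45.04 = 2.02 ≈ 2
Molecular formula = (CH3NO)×2 = C2H6N2O2

C2H6N2O2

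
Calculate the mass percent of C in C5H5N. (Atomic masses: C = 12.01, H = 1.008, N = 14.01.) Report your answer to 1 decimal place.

Molar mass = 5(12.01) + 5(1.008) + 1(14.01) = 79.100 g/mol
Mass of C per mole = 5 × 12.01 = 60.050 g
% C = 60.050 / 79.100 × 100 = 75.9%

75.9%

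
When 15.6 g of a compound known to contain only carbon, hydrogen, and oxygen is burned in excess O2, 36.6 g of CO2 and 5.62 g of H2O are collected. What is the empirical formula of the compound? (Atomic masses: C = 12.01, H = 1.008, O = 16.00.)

C8H6O3

mol C = 36.6 / 44.01 = 0.8316; mass C = 0.8316 × 12.01 = 9.988 g
mol H = 2 × (5.62 / 18.02) = 0.6238; mass H = 0.6238 × 1.008 = 0.6287 g
mass O = 15.6 − (10.62) = 4.983 g → mol O = 0.3115
Ratios (÷ 0.3115): C 2.670, H 2.003, O 1.000
Scaling by 3: C 8.01, H 6.01, O 3.00 → C8H6O3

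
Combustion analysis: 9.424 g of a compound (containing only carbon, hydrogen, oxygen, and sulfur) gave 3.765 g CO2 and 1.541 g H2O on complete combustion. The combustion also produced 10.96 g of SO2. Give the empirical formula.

CH2O2S2

mol C = 3.765 / 44.01 = 0.08555; mass C = 0.08555 × 12.01 = 1.027 g
mol H = 2 × (1.541 / 18.02) = 0.1710; mass H = 0.1710 × 1.008 = 0.1724 g
mol S = 10.96 / 64.07 = 0.1711; mass S = 5.486 g
mass O = 9.424 − (6.686) = 2.738 g → mol O = 0.1711
Divide by the smallest (0.08555 mol C): C 1.000, H 1.999, O 2.000, S 2.000
≈ 1:2:2:2 → CH2O2S2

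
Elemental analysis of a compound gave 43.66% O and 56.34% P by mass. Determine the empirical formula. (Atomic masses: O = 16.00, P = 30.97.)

Assume 100 g: 43.66 g O, 56.34 g P.
n(O) = 43.66/16.00 = 2.729, n(P) = 56.34/30.97 = 1.819
Smallest is P at 1.819 mol; normalising gives O 1.500, P 1.000
Scaling by 2: O 3.00, P 2.00 → O3P2

O3P2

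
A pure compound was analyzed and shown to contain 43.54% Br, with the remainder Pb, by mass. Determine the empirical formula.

Br2Pb

Assume 100 g: 43.54 g Br, 56.46 g Pb.
n(Br) = 43.54/79.90 = 0.5449, n(Pb) = 56.46/207.2 = 0.2725
Divide by the smallest (0.2725 mol Pb): Br 2.000, Pb 1.000
→ Br2Pb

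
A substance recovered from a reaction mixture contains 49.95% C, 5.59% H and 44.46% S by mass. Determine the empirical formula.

C3H4S

Assume 100 g: 49.95 g C, 5.59 g H, 44.46 g S.
Moles — C: 49.95 / 12.01 = 4.159 mol; H: 5.59 / 1.008 = 5.546 mol; S: 44.46 / 32.07 = 1.386 mol
Divide by the smallest (1.386 mol S): C 3.000, H 4.000, S 1.000
Ratio ≈ 3:4:1, so the empirical formula is C3H4S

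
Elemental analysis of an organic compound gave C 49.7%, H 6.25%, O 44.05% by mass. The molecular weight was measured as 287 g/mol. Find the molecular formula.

Assume 100 g: 49.7 g C, 6.25 g H, 44.05 g O.
n(C) = 49.7/12.01 = 4.138, n(H) = 6.25/1.008 = 6.2, n(O) = 44.05/16.00 = 2.753
Smallest is O at 2.753 mol; normalising gives C 1.503, H 2.252, O 1.000
×4: C 6.01, H 9.01, O 4.00 → C6H9O4
Empirical-formula mass = 145.13 g/mol
n = 287 / 145.13 = 1.98 ≈ 2
Molecular formula = (C6H9O4)×2 = C12H18O8

C12H18O8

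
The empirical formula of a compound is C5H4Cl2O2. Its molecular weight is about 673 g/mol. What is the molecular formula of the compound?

C20H16Cl8O8

Empirical-formula mass = 166.98 g/mol
n = 673 / 166.98 = 4.03 ≈ 4
Molecular formula = (C5H4Cl2O2)4 = C20H16Cl8O8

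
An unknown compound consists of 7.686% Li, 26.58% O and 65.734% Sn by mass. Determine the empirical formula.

Li2O3Sn

Assume 100 g: 7.686 g Li, 26.58 g O, 65.734 g Sn.
Li: 7.686 g ÷ 6.94 g/mol = 1.107 mol
O: 26.58 g ÷ 16.00 g/mol = 1.661 mol
Sn: 65.734 g ÷ 118.71 g/mol = 0.5537 mol
Divide by the smallest (0.5537 mol Sn): Li 2.000, O 3.000, Sn 1.000
Ratio ≈ 2:3:1, so the empirical formula is Li2O3Sn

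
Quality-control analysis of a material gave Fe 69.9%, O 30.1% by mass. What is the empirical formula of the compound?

Fe2O3

Assume 100 g: 69.9 g Fe, 30.1 g O.
n(Fe) = 69.9/55.85 = 1.252, n(O) = 30.1/16.00 = 1.881
Divide by the smallest (1.252 mol Fe): Fe 1.000, O 1.503
Multiply by 2: Fe 2.00, O 3.01 → Fe2O3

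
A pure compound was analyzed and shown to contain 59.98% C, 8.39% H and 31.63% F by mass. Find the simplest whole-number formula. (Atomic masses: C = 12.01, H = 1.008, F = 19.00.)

C3H5F

Assume 100 g: 59.98 g C, 8.39 g H, 31.63 g F.
C: 59.98 g ÷ 12.01 g/mol = 4.994 mol
H: 8.39 g ÷ 1.008 g/mol = 8.323 mol
F: 31.63 g ÷ 19.00 g/mol = 1.665 mol
Divide by the smallest (1.665 mol F): C 3.000, H 5.000, F 1.000
≈ 3:5:1 → C3H5F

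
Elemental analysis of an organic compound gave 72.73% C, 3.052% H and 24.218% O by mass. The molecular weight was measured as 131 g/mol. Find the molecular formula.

C8H4O2

Assume 100 g: 72.73 g C, 3.052 g H, 24.218 g O.
Moles — C: 72.73 / 12.01 = 6.056 mol; H: 3.052 / 1.008 = 3.028 mol; O: 24.218 / 16.00 = 1.514 mol
Divide by the smallest (1.514 mol O): C 4.001, H 2.000, O 1.000
Ratio ≈ 4:2:1, so the empirical formula is C4H2O
Empirical-formula mass = 66.06 g/mol
n = 131 / 66.06 = 1.98 ≈ 2
Molecular formula = (C4H2O)×2 = C8H4O2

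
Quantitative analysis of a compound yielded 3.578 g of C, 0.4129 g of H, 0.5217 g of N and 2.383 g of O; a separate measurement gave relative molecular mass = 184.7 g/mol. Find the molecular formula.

Moles — C: 3.578 / 12.01 = 0.2979 mol; H: 0.4129 / 1.008 = 0.4096 mol; N: 0.5217 / 14.01 = 0.03724 mol; O: 2.383 / 16.00 = 0.1489 mol
Ratios (÷ 0.03724): C 8.000, H 11.000, N 1.000, O 4.000
→ C8H11NO4
Empirical-formula mass = 185.18 g/mol
n = 184.7 / 185.18 = 1.00 ≈ 1
Molecular formula = empirical formula = C8H11NO4

C8H11NO4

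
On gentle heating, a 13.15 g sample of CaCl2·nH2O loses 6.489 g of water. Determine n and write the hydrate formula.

Mass of anhydrous CaCl2 = 13.15 − 6.489 = 6.661 g
mol H2O = 6.489 / 18.02 = 0.3601
Molar mass of CaCl2 = 110.98 g/mol → mol CaCl2 = 6.661 / 110.98 = 0.06002
n = 0.3601 / 0.06002 = 6.00 ≈ 6 → CaCl2·6H2O

CaCl2·6H2O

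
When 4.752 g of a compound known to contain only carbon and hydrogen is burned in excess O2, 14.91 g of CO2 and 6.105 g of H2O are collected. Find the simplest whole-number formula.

CH2

mol C = 14.91 / 44.01 = 0.3388; mass C = 0.3388 × 12.01 = 4.069 g
mol H = 2 × (6.105 / 18.02) = 0.6776; mass H = 0.6776 × 1.008 = 0.6830 g
Divide by the smallest (0.3388 mol C): C 1.000, H 2.000
Ratio ≈ 1:2, so the empirical formula is CH2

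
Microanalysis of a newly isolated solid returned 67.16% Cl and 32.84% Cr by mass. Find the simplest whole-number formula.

Assume 100 g: 67.16 g Cl, 32.84 g Cr.
Cl: 67.16 g ÷ 35.45 g/mol = 1.894 mol
Cr: 32.84 g ÷ 52.00 g/mol = 0.6315 mol
Ratios (÷ 0.6315): Cl 3.000, Cr 1.000
→ Cl3Cr

Cl3Cr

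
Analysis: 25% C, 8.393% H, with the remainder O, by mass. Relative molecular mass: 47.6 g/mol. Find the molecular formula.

Assume 100 g: 25 g C, 8.393 g H, 66.607 g O.
C: 25 g ÷ 12.01 g/mol = 2.082 mol
H: 8.393 g ÷ 1.008 g/mol = 8.326 mol
O: 66.607 g ÷ 16.00 g/mol = 4.163 mol
Ratios (÷ 2.082): C 1.000, H 4.000, O 2.000
Ratio ≈ 1:4:2, so the empirical formula is CH4O2
Empirical-formula mass = 48.04 g/mol
n = 47.6 / 48.04 = 0.99 ≈ 1
Molecular formula = empirical formula = CH4O2

CH4O2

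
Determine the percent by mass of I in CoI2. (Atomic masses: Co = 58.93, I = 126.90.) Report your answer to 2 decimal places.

81.16%

Molar mass = 1(58.93) + 2(126.90) = 312.730 g/mol
Mass of I per mole = 2 × 126.90 = 253.800 g
% I = 253.800 / 312.730 × 100 = 81.16%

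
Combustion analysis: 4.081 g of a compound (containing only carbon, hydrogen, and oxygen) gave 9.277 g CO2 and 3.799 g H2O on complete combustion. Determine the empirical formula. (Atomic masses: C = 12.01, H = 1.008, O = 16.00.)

mol C = 9.277 / 44.01 = 0.2108; mass C = 0.2108 × 12.01 = 2.532 g
mol H = 2 × (3.799 / 18.02) = 0.4216; mass H = 0.4216 × 1.008 = 0.4250 g
mass O = 4.081 − (2.957) = 1.124 g → mol O = 0.07027
Ratios (÷ 0.07027): C 3.000, H 6.000, O 1.000
Ratio ≈ 3:6:1, so the empirical formula is C3H6O

C3H6O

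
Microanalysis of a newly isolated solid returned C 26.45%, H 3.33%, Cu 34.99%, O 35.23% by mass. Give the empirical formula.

Assume 100 g: 26.45 g C, 3.33 g H, 34.99 g Cu, 35.23 g O.
n(C) = 26.45/12.01 = 2.202, n(H) = 3.33/1.008 = 3.304, n(Cu) = 34.99/63.55 = 0.5506, n(O) = 35.23/16.00 = 2.202
Divide by the smallest (0.5506 mol Cu): C 4.000, H 6.000, Cu 1.000, O 3.999
≈ 4:6:1:4 → C4H6CuO4

C4H6CuO4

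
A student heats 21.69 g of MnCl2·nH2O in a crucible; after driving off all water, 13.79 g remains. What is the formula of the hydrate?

Mass of water lost = 21.69 − 13.79 = 7.9 g → 7.9 / 18.02 = 0.4384 mol H2O
Molar mass of MnCl2 = 125.84 g/mol → mol MnCl2 = 13.79 / 125.84 = 0.1096
n = 0.4384 / 0.1096 = 4.00 ≈ 4 → MnCl2·4H2O

MnCl2·4H2O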